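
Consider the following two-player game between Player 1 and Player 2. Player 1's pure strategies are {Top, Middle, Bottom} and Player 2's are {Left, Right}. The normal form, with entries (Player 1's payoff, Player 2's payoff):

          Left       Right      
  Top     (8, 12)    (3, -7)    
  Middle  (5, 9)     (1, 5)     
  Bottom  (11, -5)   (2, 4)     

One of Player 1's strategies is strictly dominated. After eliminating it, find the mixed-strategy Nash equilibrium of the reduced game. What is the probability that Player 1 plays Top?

p = 9/28

Player 1's strategy Middle is strictly dominated by Top: 8 > 5 and 3 > 1. Eliminate Middle.
Player 2's indifference between Left and Right determines Player 1's mixing probability p:
  Player 2's payoff from Left: p·12 + (1−p)·(-5) = 17p - 5
  Player 2's payoff from Right: p·(-7) + (1−p)·4 = -11p + 4
  17p - 5 = -11p + 4  ⇒  28p = 9  ⇒  p = 9/28.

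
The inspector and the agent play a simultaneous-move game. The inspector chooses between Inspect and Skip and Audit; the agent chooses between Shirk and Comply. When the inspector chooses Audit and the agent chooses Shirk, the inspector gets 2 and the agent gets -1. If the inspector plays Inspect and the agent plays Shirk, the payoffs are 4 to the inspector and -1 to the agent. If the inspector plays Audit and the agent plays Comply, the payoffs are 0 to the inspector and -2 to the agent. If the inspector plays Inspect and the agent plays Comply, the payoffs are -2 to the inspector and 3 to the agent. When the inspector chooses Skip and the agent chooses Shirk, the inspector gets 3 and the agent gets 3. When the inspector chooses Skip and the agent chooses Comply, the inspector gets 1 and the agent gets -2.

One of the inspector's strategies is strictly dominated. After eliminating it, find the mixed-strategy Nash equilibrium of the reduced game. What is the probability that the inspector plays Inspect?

p = 5/9

The inspector's strategy Audit is strictly dominated by Skip: 3 > 2 and 1 > 0. Eliminate Audit.
For the agent to be willing to mix, the agent must be indifferent between Shirk and Comply, which pins down the inspector's mix.
  the agent's expected payoff from Shirk: p·(-1) + (1−p)·3 = -4p + 3
  the agent's expected payoff from Comply: p·3 + (1−p)·(-2) = 5p - 2
  -4p + 3 = 5p - 2  ⇒  -9p = -5  ⇒  p = 5/9.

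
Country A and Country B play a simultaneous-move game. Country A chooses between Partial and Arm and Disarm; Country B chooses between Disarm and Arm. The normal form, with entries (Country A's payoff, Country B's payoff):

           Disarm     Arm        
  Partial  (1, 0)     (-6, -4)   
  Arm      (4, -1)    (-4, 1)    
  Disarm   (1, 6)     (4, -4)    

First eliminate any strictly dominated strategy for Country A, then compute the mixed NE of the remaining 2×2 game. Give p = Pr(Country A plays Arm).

Country A's strategy Partial is strictly dominated by Arm: 4 > 1 and -4 > -6. Eliminate Partial.
Country A's mix must leave Country B indifferent between Disarm and Arm.
  Country B's expected payoff from Disarm: p·(-1) + (1−p)·6 = -7p + 6
  Country B's expected payoff from Arm: p·1 + (1−p)·(-4) = 5p - 4
  -7p + 6 = 5p - 4  ⇒  -12p = -10  ⇒  p = 5/6.

p = 5/6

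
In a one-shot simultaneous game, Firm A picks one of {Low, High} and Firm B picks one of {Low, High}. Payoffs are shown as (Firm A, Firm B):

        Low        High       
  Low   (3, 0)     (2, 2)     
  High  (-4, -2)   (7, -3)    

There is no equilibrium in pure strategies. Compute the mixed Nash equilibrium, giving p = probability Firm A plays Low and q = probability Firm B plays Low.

Set Firm B's expected payoff from Low equal to that from High:
  Firm B's payoff from Low: p·0 + (1−p)·(-2) = 2p - 2
  Firm B's payoff from High: p·2 + (1−p)·(-3) = 5p - 3
  2p - 2 = 5p - 3  ⇒  -3p = -1  ⇒  p = 1/3.
Set Firm A's expected payoff from Low equal to that from High:
  Firm A's expected payoff from Low: q·3 + (1−q)·2 = q + 2
  Firm A's expected payoff from High: q·(-4) + (1−q)·7 = -11q + 7
  q + 2 = -11q + 7  ⇒  12q = 5  ⇒  q = 5/12.

p = 1/3, q = 5/12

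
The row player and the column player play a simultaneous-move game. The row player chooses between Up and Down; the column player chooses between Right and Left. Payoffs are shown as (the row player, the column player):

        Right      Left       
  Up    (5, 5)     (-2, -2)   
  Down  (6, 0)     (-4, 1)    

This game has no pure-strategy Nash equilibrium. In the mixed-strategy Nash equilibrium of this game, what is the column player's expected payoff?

5/8

In a mixed equilibrium the column player is indifferent between Right and Left; this condition fixes p.
  the column player's payoff from Right: p·5 + (1−p)·0 = 5p
  the column player's payoff from Left: p·(-2) + (1−p)·1 = -3p + 1
  5p = -3p + 1  ⇒  8p = 1  ⇒  p = 1/8.
At equilibrium the column player is indifferent across columns, so the column player's payoff equals the payoff from Right: (1/8)·5 + (7/8)·0 = 5/8.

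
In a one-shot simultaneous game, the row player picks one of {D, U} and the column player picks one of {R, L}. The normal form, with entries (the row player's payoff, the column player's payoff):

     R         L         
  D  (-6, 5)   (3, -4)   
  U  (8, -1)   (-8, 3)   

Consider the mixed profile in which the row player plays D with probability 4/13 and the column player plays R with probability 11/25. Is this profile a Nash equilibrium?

Yes

Check the column player's indifference given the row player's mix p = 4/13:
  payoff from R = 11/13; payoff from L = 11/13 — equal.
Check the row player's indifference given the column player's mix q = 11/25:
  payoff from D = -24/25; payoff from U = -24/25 — equal.
Both players are indifferent, so neither can profitably deviate.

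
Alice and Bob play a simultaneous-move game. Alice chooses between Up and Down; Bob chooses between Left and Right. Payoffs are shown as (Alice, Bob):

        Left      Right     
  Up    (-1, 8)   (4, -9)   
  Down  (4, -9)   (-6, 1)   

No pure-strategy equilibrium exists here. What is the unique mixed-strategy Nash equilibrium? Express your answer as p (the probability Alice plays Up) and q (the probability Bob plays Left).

p = 10/27, q = 2/3

Alice's mix must leave Bob indifferent between Left and Right.
  Bob's payoff from Left: p·8 + (1−p)·(-9) = 17p - 9
  Bob's payoff from Right: p·(-9) + (1−p)·1 = -10p + 1
  17p - 9 = -10p + 1  ⇒  27p = 10  ⇒  p = 10/27.
Bob's mix must leave Alice indifferent between Up and Down.
  Alice's expected payoff from Up: q·(-1) + (1−q)·4 = -5q + 4
  Alice's expected payoff from Down: q·4 + (1−q)·(-6) = 10q - 6
  -5q + 4 = 10q - 6  ⇒  -15q = -10  ⇒  q = 2/3.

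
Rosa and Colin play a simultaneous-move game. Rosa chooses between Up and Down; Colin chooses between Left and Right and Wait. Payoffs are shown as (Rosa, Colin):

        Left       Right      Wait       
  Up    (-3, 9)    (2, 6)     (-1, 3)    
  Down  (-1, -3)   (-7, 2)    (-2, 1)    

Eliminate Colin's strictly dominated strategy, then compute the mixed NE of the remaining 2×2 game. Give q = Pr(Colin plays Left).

Colin's strategy Wait is strictly dominated by Right: 6 > 3 and 2 > 1. Eliminate Wait.
Rosa's indifference between Up and Down determines Colin's mixing probability q:
  Rosa's expected payoff from Up: q·(-3) + (1−q)·2 = -5q + 2
  Rosa's expected payoff from Down: q·(-1) + (1−q)·(-7) = 6q - 7
  -5q + 2 = 6q - 7  ⇒  -11q = -9  ⇒  q = 9/11.

q = 9/11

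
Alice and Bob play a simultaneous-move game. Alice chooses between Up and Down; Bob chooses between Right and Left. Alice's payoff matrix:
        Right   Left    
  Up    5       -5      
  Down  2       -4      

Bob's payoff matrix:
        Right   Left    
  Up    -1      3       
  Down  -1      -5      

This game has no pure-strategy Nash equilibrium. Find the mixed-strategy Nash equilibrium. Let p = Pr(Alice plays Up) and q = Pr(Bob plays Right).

In a mixed equilibrium Bob is indifferent between Right and Left; this condition fixes p.
  Bob's expected payoff from Right: p·(-1) + (1−p)·(-1) = -1
  Bob's expected payoff from Left: p·3 + (1−p)·(-5) = 8p - 5
  -1 = 8p - 5  ⇒  -8p = -4  ⇒  p = 1/2.
In a mixed equilibrium Alice is indifferent between Up and Down; this condition fixes q.
  Alice's payoff to Up: q·5 + (1−q)·(-5) = 10q - 5
  Alice's payoff to Down: q·2 + (1−q)·(-4) = 6q - 4
  10q - 5 = 6q - 4  ⇒  4q = 1  ⇒  q = 1/4.

p = 1/2, q = 1/4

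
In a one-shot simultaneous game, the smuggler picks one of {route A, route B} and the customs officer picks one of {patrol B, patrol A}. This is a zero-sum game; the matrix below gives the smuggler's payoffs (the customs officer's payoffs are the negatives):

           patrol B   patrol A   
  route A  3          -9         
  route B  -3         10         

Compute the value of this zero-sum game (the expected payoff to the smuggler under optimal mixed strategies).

The customs officer's mix must leave the smuggler indifferent between route A and route B.
  the smuggler's expected payoff from route A: q·3 + (1−q)·(-9) = 12q - 9
  the smuggler's expected payoff from route B: q·(-3) + (1−q)·10 = -13q + 10
  12q - 9 = -13q + 10  ⇒  25q = 19  ⇒  q = 19/25.
The value is the smuggler's expected payoff against this mix (using route A): (19/25)·3 + (6/25)·(-9) = 3/25.

v = 3/25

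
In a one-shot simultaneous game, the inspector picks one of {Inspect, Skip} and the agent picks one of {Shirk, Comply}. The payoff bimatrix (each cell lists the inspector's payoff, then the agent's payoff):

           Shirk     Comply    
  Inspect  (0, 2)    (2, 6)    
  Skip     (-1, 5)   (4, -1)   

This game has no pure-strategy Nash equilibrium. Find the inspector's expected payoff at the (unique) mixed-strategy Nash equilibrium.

For the inspector to be willing to mix, the inspector must be indifferent between Inspect and Skip, which pins down the agent's mix.
  the inspector's payoff to Inspect: q·0 + (1−q)·2 = -2q + 2
  the inspector's payoff to Skip: q·(-1) + (1−q)·4 = -5q + 4
  -2q + 2 = -5q + 4  ⇒  3q = 2  ⇒  q = 2/3.
At equilibrium the inspector is indifferent across rows, so the inspector's payoff equals the payoff from Inspect: (2/3)·0 + (1/3)·2 = 2/3.

2/3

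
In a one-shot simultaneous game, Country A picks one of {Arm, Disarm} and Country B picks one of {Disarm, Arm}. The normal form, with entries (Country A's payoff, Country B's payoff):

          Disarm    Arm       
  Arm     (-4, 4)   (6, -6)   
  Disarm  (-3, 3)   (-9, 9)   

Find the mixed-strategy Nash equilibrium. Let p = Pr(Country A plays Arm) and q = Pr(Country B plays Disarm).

For Country B to be willing to mix, Country B must be indifferent between Disarm and Arm, which pins down Country A's mix.
  Country B's expected payoff from Disarm: p·4 + (1−p)·3 = p + 3
  Country B's expected payoff from Arm: p·(-6) + (1−p)·9 = -15p + 9
  p + 3 = -15p + 9  ⇒  16p = 6  ⇒  p = 3/8.
Country A's indifference between Arm and Disarm determines Country B's mixing probability q:
  Country A's expected payoff from Arm: q·(-4) + (1−q)·6 = -10q + 6
  Country A's expected payoff from Disarm: q·(-3) + (1−q)·(-9) = 6q - 9
  -10q + 6 = 6q - 9  ⇒  -16q = -15  ⇒  q = 15/16.

p = 3/8, q = 15/16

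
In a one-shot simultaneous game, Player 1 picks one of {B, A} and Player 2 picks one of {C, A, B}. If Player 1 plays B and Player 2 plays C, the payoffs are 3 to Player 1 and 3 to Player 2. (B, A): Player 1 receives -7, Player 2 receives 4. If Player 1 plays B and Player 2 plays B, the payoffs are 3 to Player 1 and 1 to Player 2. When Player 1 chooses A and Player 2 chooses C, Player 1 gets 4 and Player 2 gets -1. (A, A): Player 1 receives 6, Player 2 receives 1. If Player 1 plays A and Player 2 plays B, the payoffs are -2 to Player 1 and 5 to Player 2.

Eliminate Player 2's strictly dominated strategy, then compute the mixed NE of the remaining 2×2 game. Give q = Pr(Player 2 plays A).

q = 5/18

Player 2's strategy C is strictly dominated by A: 4 > 3 and 1 > -1. Eliminate C.
Set Player 1's expected payoff from B equal to that from A:
  Player 1's payoff from B: q·(-7) + (1−q)·3 = -10q + 3
  Player 1's payoff from A: q·6 + (1−q)·(-2) = 8q - 2
  -10q + 3 = 8q - 2  ⇒  -18q = -5  ⇒  q = 5/18.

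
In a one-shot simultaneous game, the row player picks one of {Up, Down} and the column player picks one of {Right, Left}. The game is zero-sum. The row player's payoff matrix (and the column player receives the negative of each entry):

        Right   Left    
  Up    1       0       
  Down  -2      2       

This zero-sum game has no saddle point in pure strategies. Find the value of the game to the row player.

Set the row player's expected payoff from Up equal to that from Down:
  the row player's payoff from Up: q·1 + (1−q)·0 = q
  the row player's payoff from Down: q·(-2) + (1−q)·2 = -4q + 2
  q = -4q + 2  ⇒  5q = 2  ⇒  q = 2/5.
The value is the row player's expected payoff against this mix (using Up): (2/5)·1 + (3/5)·0 = 2/5.

v = 2/5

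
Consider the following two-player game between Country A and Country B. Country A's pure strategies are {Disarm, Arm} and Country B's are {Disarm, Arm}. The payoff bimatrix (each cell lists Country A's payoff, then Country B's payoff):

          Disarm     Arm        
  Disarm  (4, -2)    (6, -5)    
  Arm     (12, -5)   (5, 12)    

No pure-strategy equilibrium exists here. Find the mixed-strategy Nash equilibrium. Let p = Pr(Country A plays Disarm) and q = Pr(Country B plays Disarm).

Set Country B's expected payoff from Disarm equal to that from Arm:
  Country B's payoff from Disarm: p·(-2) + (1−p)·(-5) = 3p - 5
  Country B's payoff from Arm: p·(-5) + (1−p)·12 = -17p + 12
  3p - 5 = -17p + 12  ⇒  20p = 17  ⇒  p = 17/20.
Set Country A's expected payoff from Disarm equal to that from Arm:
  Country A's payoff from Disarm: q·4 + (1−q)·6 = -2q + 6
  Country A's payoff from Arm: q·12 + (1−q)·5 = 7q + 5
  -2q + 6 = 7q + 5  ⇒  -9q = -1  ⇒  q = 1/9.

p = 17/20, q = 1/9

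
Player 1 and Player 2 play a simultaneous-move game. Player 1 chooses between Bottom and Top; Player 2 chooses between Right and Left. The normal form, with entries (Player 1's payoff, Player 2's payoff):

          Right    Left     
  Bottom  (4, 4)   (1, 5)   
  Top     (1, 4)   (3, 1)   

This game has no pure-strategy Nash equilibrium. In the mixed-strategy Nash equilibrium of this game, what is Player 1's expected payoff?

11/5

Set Player 1's expected payoff from Bottom equal to that from Top:
  Player 1's expected payoff from Bottom: q·4 + (1−q)·1 = 3q + 1
  Player 1's expected payoff from Top: q·1 + (1−q)·3 = -2q + 3
  3q + 1 = -2q + 3  ⇒  5q = 2  ⇒  q = 2/5.
At equilibrium Player 1 is indifferent across rows, so Player 1's payoff equals the payoff from Bottom: (2/5)·4 + (3/5)·1 = 11/5.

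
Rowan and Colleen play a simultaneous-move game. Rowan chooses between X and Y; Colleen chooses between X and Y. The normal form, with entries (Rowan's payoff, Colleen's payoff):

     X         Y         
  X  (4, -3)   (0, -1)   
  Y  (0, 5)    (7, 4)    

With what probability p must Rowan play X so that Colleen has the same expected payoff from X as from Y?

For Colleen to be willing to mix, Colleen must be indifferent between X and Y, which pins down Rowan's mix.
  Colleen's payoff to X: p·(-3) + (1−p)·5 = -8p + 5
  Colleen's payoff to Y: p·(-1) + (1−p)·4 = -5p + 4
  -8p + 5 = -5p + 4  ⇒  -3p = -1  ⇒  p = 1/3.

p = 1/3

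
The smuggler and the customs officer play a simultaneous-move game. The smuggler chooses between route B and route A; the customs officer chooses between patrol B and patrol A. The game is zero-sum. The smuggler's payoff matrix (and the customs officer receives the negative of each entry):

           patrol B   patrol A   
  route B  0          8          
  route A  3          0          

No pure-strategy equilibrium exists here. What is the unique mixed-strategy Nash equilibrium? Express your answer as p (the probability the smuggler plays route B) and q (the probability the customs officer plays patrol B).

The customs officer's indifference between patrol B and patrol A determines the smuggler's mixing probability p:
  the customs officer's payoff from patrol B: p·0 + (1−p)·(-3) = 3p - 3
  the customs officer's payoff from patrol A: p·(-8) + (1−p)·0 = -8p
  3p - 3 = -8p  ⇒  11p = 3  ⇒  p = 3/11.
For the smuggler to be willing to mix, the smuggler must be indifferent between route B and route A, which pins down the customs officer's mix.
  the smuggler's expected payoff from route B: q·0 + (1−q)·8 = -8q + 8
  the smuggler's expected payoff from route A: q·3 + (1−q)·0 = 3q
  -8q + 8 = 3q  ⇒  -11q = -8  ⇒  q = 8/11.

p = 3/11, q = 8/11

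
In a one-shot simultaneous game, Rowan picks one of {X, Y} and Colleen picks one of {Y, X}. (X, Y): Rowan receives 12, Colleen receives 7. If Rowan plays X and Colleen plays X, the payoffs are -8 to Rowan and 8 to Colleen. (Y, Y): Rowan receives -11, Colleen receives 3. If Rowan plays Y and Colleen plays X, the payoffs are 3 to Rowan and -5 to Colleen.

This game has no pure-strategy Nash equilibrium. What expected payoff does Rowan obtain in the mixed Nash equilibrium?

Colleen's mix must leave Rowan indifferent between X and Y.
  Rowan's expected payoff from X: q·12 + (1−q)·(-8) = 20q - 8
  Rowan's expected payoff from Y: q·(-11) + (1−q)·3 = -14q + 3
  20q - 8 = -14q + 3  ⇒  34q = 11  ⇒  q = 11/34.
At equilibrium Rowan is indifferent across rows, so Rowan's payoff equals the payoff from X: (11/34)·12 + (23/34)·(-8) = -26/17.

-26/17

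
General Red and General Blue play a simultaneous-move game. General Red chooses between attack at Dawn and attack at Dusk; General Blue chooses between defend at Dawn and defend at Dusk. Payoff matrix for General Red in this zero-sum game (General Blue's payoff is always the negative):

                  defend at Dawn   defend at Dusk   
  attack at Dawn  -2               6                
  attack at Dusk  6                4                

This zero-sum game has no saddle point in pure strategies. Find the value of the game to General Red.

v = 22/5

General Blue's mix must leave General Red indifferent between attack at Dawn and attack at Dusk.
  General Red's payoff to attack at Dawn: q·(-2) + (1−q)·6 = -8q + 6
  General Red's payoff to attack at Dusk: q·6 + (1−q)·4 = 2q + 4
  -8q + 6 = 2q + 4  ⇒  -10q = -2  ⇒  q = 1/5.
The value is General Red's expected payoff against this mix (using attack at Dawn): (1/5)·(-2) + (4/5)·6 = 22/5.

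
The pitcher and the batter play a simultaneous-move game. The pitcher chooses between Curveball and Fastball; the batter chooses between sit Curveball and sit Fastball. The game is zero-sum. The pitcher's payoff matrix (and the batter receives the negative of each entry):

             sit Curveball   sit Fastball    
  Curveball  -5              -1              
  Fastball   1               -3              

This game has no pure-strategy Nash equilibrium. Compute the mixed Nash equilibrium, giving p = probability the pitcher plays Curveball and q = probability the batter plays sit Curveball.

For the batter to be willing to mix, the batter must be indifferent between sit Curveball and sit Fastball, which pins down the pitcher's mix.
  the batter's payoff from sit Curveball: p·5 + (1−p)·(-1) = 6p - 1
  the batter's payoff from sit Fastball: p·1 + (1−p)·3 = -2p + 3
  6p - 1 = -2p + 3  ⇒  8p = 4  ⇒  p = 1/2.
The pitcher's indifference between Curveball and Fastball determines the batter's mixing probability q:
  the pitcher's expected payoff from Curveball: q·(-5) + (1−q)·(-1) = -4q - 1
  the pitcher's expected payoff from Fastball: q·1 + (1−q)·(-3) = 4q - 3
  -4q - 1 = 4q - 3  ⇒  -8q = -2  ⇒  q = 1/4.

p = 1/2, q = 1/4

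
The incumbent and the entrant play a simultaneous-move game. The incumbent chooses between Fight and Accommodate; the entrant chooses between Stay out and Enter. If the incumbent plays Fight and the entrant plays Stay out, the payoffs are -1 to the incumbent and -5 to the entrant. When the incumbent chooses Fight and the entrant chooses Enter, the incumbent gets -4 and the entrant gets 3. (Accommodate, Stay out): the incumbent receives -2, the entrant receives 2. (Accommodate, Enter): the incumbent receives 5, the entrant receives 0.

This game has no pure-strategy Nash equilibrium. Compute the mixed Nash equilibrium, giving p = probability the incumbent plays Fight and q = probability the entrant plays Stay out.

p = 1/5, q = 9/10

The incumbent's mix must leave the entrant indifferent between Stay out and Enter.
  the entrant's payoff to Stay out: p·(-5) + (1−p)·2 = -7p + 2
  the entrant's payoff to Enter: p·3 + (1−p)·0 = 3p
  -7p + 2 = 3p  ⇒  -10p = -2  ⇒  p = 1/5.
For the incumbent to be willing to mix, the incumbent must be indifferent between Fight and Accommodate, which pins down the entrant's mix.
  the incumbent's payoff from Fight: q·(-1) + (1−q)·(-4) = 3q - 4
  the incumbent's payoff from Accommodate: q·(-2) + (1−q)·5 = -7q + 5
  3q - 4 = -7q + 5  ⇒  10q = 9  ⇒  q = 9/10.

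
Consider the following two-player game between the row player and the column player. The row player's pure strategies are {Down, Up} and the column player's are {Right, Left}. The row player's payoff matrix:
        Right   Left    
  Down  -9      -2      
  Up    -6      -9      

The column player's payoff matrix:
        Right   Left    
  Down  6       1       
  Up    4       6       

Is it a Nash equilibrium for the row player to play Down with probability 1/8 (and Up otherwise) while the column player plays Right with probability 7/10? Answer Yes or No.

Given the row player's mix p = 1/8, the column player's payoff from Right is 17/4 but from Left is 43/8. The column player strictly prefers Left, so the column player would not mix.
So the proposed profile is not a Nash equilibrium.

No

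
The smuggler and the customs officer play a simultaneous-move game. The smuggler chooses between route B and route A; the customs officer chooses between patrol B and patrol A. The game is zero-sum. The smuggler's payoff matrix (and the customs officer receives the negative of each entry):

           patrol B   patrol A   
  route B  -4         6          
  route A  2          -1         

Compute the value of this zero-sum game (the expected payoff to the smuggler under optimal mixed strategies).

The customs officer's mix must leave the smuggler indifferent between route B and route A.
  the smuggler's expected payoff from route B: q·(-4) + (1−q)·6 = -10q + 6
  the smuggler's expected payoff from route A: q·2 + (1−q)·(-1) = 3q - 1
  -10q + 6 = 3q - 1  ⇒  -13q = -7  ⇒  q = 7/13.
The value is the smuggler's expected payoff against this mix (using route B): (7/13)·(-4) + (6/13)·6 = 8/13.

v = 8/13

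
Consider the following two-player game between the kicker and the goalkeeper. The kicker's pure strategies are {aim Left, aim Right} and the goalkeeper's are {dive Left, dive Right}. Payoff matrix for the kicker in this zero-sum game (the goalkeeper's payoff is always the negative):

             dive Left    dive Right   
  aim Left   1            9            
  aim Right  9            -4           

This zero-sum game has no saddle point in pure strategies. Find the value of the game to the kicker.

For the kicker to be willing to mix, the kicker must be indifferent between aim Left and aim Right, which pins down the goalkeeper's mix.
  the kicker's payoff from aim Left: q·1 + (1−q)·9 = -8q + 9
  the kicker's payoff from aim Right: q·9 + (1−q)·(-4) = 13q - 4
  -8q + 9 = 13q - 4  ⇒  -21q = -13  ⇒  q = 13/21.
The value is the kicker's expected payoff against this mix (using aim Left): (13/21)·1 + (8/21)·9 = 85/21.

v = 85/21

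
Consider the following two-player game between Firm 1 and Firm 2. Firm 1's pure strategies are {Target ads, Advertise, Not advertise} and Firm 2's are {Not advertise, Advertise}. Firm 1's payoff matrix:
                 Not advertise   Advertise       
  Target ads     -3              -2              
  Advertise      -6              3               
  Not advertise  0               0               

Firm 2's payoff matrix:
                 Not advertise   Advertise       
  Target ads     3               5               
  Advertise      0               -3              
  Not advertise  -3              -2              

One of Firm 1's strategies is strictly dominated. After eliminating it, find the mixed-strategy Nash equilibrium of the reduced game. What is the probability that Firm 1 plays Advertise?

p = 1/4

Firm 1's strategy Target ads is strictly dominated by Not advertise: 0 > -3 and 0 > -2. Eliminate Target ads.
For Firm 2 to be willing to mix, Firm 2 must be indifferent between Not advertise and Advertise, which pins down Firm 1's mix.
  Firm 2's payoff to Not advertise: p·0 + (1−p)·(-3) = 3p - 3
  Firm 2's payoff to Advertise: p·(-3) + (1−p)·(-2) = -p - 2
  3p - 3 = -p - 2  ⇒  4p = 1  ⇒  p = 1/4.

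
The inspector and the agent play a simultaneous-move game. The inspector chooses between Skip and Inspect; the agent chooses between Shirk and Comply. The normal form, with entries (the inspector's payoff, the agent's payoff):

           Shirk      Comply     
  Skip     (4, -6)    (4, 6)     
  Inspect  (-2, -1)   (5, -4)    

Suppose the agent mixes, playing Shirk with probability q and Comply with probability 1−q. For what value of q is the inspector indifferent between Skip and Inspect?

The inspector's indifference between Skip and Inspect determines the agent's mixing probability q:
  the inspector's payoff to Skip: q·4 + (1−q)·4 = 4
  the inspector's payoff to Inspect: q·(-2) + (1−q)·5 = -7q + 5
  4 = -7q + 5  ⇒  7q = 1  ⇒  q = 1/7.

q = 1/7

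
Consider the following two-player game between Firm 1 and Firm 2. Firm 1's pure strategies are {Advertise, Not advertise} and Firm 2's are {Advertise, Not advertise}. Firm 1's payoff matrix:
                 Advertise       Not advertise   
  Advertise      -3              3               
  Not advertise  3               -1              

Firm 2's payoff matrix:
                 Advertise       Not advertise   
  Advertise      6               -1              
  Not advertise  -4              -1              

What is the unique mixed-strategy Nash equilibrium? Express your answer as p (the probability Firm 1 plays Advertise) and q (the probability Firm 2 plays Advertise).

p = 3/10, q = 2/5

For Firm 2 to be willing to mix, Firm 2 must be indifferent between Advertise and Not advertise, which pins down Firm 1's mix.
  Firm 2's expected payoff from Advertise: p·6 + (1−p)·(-4) = 10p - 4
  Firm 2's expected payoff from Not advertise: p·(-1) + (1−p)·(-1) = -1
  10p - 4 = -1  ⇒  10p = 3  ⇒  p = 3/10.
In a mixed equilibrium Firm 1 is indifferent between Advertise and Not advertise; this condition fixes q.
  Firm 1's payoff from Advertise: q·(-3) + (1−q)·3 = -6q + 3
  Firm 1's payoff from Not advertise: q·3 + (1−q)·(-1) = 4q - 1
  -6q + 3 = 4q - 1  ⇒  -10q = -4  ⇒  q = 2/5.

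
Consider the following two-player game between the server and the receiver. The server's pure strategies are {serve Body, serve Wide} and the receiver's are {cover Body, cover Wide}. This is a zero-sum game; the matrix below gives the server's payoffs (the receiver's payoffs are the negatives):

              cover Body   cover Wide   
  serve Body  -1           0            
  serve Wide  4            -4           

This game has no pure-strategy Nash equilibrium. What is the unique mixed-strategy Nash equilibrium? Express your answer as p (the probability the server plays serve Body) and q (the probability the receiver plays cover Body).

p = 8/9, q = 4/9

For the receiver to be willing to mix, the receiver must be indifferent between cover Body and cover Wide, which pins down the server's mix.
  the receiver's expected payoff from cover Body: p·1 + (1−p)·(-4) = 5p - 4
  the receiver's expected payoff from cover Wide: p·0 + (1−p)·4 = -4p + 4
  5p - 4 = -4p + 4  ⇒  9p = 8  ⇒  p = 8/9.
The receiver's mix must leave the server indifferent between serve Body and serve Wide.
  the server's payoff from serve Body: q·(-1) + (1−q)·0 = -q
  the server's payoff from serve Wide: q·4 + (1−q)·(-4) = 8q - 4
  -q = 8q - 4  ⇒  -9q = -4  ⇒  q = 4/9.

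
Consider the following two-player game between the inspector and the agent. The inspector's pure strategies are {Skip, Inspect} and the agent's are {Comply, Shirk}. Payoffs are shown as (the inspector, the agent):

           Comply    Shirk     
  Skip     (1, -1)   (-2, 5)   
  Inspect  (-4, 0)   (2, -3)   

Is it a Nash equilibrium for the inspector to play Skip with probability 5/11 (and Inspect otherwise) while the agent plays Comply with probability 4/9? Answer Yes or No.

No

Given the inspector's mix p = 5/11, the agent's payoff from Comply is -5/11 but from Shirk is 7/11. The agent strictly prefers Shirk, so the agent would not mix.
So the proposed profile is not a Nash equilibrium.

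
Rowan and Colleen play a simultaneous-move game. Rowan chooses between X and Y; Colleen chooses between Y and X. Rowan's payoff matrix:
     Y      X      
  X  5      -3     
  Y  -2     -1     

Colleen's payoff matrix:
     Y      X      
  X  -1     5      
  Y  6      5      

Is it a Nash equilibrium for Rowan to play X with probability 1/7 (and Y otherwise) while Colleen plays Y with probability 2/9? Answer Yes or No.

Check Colleen's indifference given Rowan's mix p = 1/7:
  payoff from Y = 5; payoff from X = 5 — equal.
Check Rowan's indifference given Colleen's mix q = 2/9:
  payoff from X = -11/9; payoff from Y = -11/9 — equal.
Both players are indifferent, so neither can profitably deviate.

Yes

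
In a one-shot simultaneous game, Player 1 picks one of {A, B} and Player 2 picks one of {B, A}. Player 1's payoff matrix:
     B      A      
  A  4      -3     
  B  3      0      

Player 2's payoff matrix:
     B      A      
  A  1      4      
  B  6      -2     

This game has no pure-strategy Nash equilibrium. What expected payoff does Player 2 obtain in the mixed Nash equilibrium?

26/11

For Player 2 to be willing to mix, Player 2 must be indifferent between B and A, which pins down Player 1's mix.
  Player 2's payoff to B: p·1 + (1−p)·6 = -5p + 6
  Player 2's payoff to A: p·4 + (1−p)·(-2) = 6p - 2
  -5p + 6 = 6p - 2  ⇒  -11p = -8  ⇒  p = 8/11.
At equilibrium Player 2 is indifferent across columns, so Player 2's payoff equals the payoff from B: (8/11)·1 + (3/11)·6 = 26/11.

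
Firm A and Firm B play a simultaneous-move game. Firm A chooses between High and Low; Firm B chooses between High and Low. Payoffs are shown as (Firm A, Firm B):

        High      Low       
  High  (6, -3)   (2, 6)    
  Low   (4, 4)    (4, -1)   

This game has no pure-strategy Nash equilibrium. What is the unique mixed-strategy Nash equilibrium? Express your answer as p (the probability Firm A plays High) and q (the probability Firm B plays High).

p = 5/14, q = 1/2

In a mixed equilibrium Firm B is indifferent between High and Low; this condition fixes p.
  Firm B's payoff from High: p·(-3) + (1−p)·4 = -7p + 4
  Firm B's payoff from Low: p·6 + (1−p)·(-1) = 7p - 1
  -7p + 4 = 7p - 1  ⇒  -14p = -5  ⇒  p = 5/14.
Set Firm A's expected payoff from High equal to that from Low:
  Firm A's payoff from High: q·6 + (1−q)·2 = 4q + 2
  Firm A's payoff from Low: q·4 + (1−q)·4 = 4
  4q + 2 = 4  ⇒  4q = 2  ⇒  q = 1/2.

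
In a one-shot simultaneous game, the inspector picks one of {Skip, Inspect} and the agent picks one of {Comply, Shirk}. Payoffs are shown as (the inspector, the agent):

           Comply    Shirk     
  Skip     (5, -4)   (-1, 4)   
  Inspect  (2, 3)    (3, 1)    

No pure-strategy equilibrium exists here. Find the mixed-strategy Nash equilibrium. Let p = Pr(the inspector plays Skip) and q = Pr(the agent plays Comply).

In a mixed equilibrium the agent is indifferent between Comply and Shirk; this condition fixes p.
  the agent's payoff to Comply: p·(-4) + (1−p)·3 = -7p + 3
  the agent's payoff to Shirk: p·4 + (1−p)·1 = 3p + 1
  -7p + 3 = 3p + 1  ⇒  -10p = -2  ⇒  p = 1/5.
The agent's mix must leave the inspector indifferent between Skip and Inspect.
  the inspector's payoff from Skip: q·5 + (1−q)·(-1) = 6q - 1
  the inspector's payoff from Inspect: q·2 + (1−q)·3 = -q + 3
  6q - 1 = -q + 3  ⇒  7q = 4  ⇒  q = 4/7.

p = 1/5, q = 4/7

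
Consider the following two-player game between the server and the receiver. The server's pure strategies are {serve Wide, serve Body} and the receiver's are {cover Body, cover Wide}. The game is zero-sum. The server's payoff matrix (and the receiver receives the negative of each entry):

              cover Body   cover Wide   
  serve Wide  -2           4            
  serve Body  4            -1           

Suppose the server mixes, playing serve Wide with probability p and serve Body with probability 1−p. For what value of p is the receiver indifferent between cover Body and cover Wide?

p = 5/11

The receiver's indifference between cover Body and cover Wide determines the server's mixing probability p:
  the receiver's expected payoff from cover Body: p·2 + (1−p)·(-4) = 6p - 4
  the receiver's expected payoff from cover Wide: p·(-4) + (1−p)·1 = -5p + 1
  6p - 4 = -5p + 1  ⇒  11p = 5  ⇒  p = 5/11.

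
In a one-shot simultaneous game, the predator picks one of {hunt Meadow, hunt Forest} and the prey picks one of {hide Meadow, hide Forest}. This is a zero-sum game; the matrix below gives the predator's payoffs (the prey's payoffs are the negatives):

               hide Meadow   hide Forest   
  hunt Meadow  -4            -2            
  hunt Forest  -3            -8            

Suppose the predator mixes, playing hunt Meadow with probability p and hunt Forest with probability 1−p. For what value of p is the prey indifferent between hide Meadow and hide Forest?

Set the prey's expected payoff from hide Meadow equal to that from hide Forest:
  the prey's payoff from hide Meadow: p·4 + (1−p)·3 = p + 3
  the prey's payoff from hide Forest: p·2 + (1−p)·8 = -6p + 8
  p + 3 = -6p + 8  ⇒  7p = 5  ⇒  p = 5/7.

p = 5/7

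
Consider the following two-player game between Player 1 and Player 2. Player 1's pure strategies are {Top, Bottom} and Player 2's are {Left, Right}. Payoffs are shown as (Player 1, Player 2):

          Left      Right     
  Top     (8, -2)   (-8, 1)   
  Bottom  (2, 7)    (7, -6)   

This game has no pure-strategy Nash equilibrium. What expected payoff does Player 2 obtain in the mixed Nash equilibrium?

Player 2's indifference between Left and Right determines Player 1's mixing probability p:
  Player 2's payoff from Left: p·(-2) + (1−p)·7 = -9p + 7
  Player 2's payoff from Right: p·1 + (1−p)·(-6) = 7p - 6
  -9p + 7 = 7p - 6  ⇒  -16p = -13  ⇒  p = 13/16.
At equilibrium Player 2 is indifferent across columns, so Player 2's payoff equals the payoff from Left: (13/16)·(-2) + (3/16)·7 = -5/16.

-5/16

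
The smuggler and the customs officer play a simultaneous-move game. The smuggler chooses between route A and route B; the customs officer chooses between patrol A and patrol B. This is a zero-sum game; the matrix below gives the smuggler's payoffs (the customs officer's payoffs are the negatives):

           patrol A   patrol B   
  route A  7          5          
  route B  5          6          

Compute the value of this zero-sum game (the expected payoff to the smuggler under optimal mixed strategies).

For the smuggler to be willing to mix, the smuggler must be indifferent between route A and route B, which pins down the customs officer's mix.
  the smuggler's payoff to route A: q·7 + (1−q)·5 = 2q + 5
  the smuggler's payoff to route B: q·5 + (1−q)·6 = -q + 6
  2q + 5 = -q + 6  ⇒  3q = 1  ⇒  q = 1/3.
The value is the smuggler's expected payoff against this mix (using route A): (1/3)·7 + (2/3)·5 = 17/3.

v = 17/3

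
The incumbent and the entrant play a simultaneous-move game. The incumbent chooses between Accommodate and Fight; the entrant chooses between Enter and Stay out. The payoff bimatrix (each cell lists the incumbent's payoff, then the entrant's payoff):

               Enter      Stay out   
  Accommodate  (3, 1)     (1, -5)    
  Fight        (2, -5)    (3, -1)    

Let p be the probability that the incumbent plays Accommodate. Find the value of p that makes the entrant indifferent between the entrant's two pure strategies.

The entrant's indifference between Enter and Stay out determines the incumbent's mixing probability p:
  the entrant's payoff to Enter: p·1 + (1−p)·(-5) = 6p - 5
  the entrant's payoff to Stay out: p·(-5) + (1−p)·(-1) = -4p - 1
  6p - 5 = -4p - 1  ⇒  10p = 4  ⇒  p = 2/5.

p = 2/5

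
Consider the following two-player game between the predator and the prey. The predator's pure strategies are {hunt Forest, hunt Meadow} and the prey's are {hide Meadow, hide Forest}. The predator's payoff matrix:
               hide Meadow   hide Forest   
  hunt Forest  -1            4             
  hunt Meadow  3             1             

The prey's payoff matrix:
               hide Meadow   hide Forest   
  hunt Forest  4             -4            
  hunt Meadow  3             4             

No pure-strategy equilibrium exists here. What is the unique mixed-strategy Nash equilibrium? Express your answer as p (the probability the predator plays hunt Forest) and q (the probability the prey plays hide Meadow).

p = 1/9, q = 3/7

Set the prey's expected payoff from hide Meadow equal to that from hide Forest:
  the prey's expected payoff from hide Meadow: p·4 + (1−p)·3 = p + 3
  the prey's expected payoff from hide Forest: p·(-4) + (1−p)·4 = -8p + 4
  p + 3 = -8p + 4  ⇒  9p = 1  ⇒  p = 1/9.
The predator's indifference between hunt Forest and hunt Meadow determines the prey's mixing probability q:
  the predator's payoff to hunt Forest: q·(-1) + (1−q)·4 = -5q + 4
  the predator's payoff to hunt Meadow: q·3 + (1−q)·1 = 2q + 1
  -5q + 4 = 2q + 1  ⇒  -7q = -3  ⇒  q = 3/7.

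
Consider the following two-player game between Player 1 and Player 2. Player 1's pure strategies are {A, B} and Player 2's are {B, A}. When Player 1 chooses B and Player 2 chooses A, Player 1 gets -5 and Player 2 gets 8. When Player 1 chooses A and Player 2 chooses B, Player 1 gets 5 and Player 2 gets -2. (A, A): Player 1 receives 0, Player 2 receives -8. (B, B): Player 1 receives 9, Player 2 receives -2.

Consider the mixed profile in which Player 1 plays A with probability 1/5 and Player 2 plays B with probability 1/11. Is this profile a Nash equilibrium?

No

Given Player 1's mix p = 1/5, Player 2's payoff from B is -2 but from A is 24/5. Player 2 strictly prefers A, so Player 2 would not mix.
So the proposed profile is not a Nash equilibrium.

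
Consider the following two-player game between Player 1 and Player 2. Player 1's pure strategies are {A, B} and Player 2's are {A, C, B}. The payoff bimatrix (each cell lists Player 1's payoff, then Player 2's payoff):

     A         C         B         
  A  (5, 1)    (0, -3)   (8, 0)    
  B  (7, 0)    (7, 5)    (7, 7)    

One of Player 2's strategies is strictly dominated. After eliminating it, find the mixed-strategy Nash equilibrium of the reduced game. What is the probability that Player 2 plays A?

q = 1/3

Player 2's strategy C is strictly dominated by B: 0 > -3 and 7 > 5. Eliminate C.
For Player 1 to be willing to mix, Player 1 must be indifferent between A and B, which pins down Player 2's mix.
  Player 1's expected payoff from A: q·5 + (1−q)·8 = -3q + 8
  Player 1's expected payoff from B: q·7 + (1−q)·7 = 7
  -3q + 8 = 7  ⇒  -3q = -1  ⇒  q = 1/3.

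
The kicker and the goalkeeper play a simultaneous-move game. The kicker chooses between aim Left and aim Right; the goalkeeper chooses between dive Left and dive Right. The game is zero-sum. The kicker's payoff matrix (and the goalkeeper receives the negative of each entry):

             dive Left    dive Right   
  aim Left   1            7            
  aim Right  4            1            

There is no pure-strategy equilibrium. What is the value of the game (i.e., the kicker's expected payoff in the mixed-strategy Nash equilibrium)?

Set the kicker's expected payoff from aim Left equal to that from aim Right:
  the kicker's expected payoff from aim Left: q·1 + (1−q)·7 = -6q + 7
  the kicker's expected payoff from aim Right: q·4 + (1−q)·1 = 3q + 1
  -6q + 7 = 3q + 1  ⇒  -9q = -6  ⇒  q = 2/3.
The value is the kicker's expected payoff against this mix (using aim Left): (2/3)·1 + (1/3)·7 = 3.

v = 3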